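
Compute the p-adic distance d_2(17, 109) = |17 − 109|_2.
d_2(17, 109) = 1/4

Step 1 — x − y = 17 − 109 = -92. Step 2 — v_2(-92) = 2 (factor: -92 = −(2^2 · 23); the sign does not affect v_p). Step 3 — |x − y|_2 = 2^{-2} = 1/4.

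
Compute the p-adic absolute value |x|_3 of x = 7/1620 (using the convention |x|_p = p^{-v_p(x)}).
|7/1620|_3 = 81

Step 1 — compute v_3(x) by factoring powers of 3 out of the numerator and denominator: v_3(7/1620) = -4. Step 2 — apply |x|_p = p^{-v_p(x)} = 3^{4} = 81.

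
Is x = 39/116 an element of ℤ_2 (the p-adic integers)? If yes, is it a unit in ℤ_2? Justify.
x ∉ ℤ_2 (v_2(x) = -2 < 0)

ℤ_2 = {x ∈ ℚ_2 : v_2(x) ≥ 0} and ℤ_2^× = {x ∈ ℤ_2 : v_2(x) = 0}. Here v_2(39/116) = v_2(num) − v_2(den) = -2; compare against these criteria.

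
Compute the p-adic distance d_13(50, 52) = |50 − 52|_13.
d_13(50, 52) = 1

Step 1 — x − y = 50 − 52 = -2. Step 2 — v_13(-2) = 0 (factor: -2 = −(13^0 · 2); the sign does not affect v_p). Step 3 — |x − y|_13 = 13^{0} = 1.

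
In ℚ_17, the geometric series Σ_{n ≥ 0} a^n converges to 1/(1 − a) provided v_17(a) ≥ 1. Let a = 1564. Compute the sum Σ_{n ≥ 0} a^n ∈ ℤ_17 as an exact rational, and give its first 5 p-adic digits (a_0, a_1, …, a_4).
Σ a^n = 1/(1 − a) = -1/1563;  first 5 digits = (1, 7, 3, 8, 6)

v_17(a) = 1 ≥ 1, so the series converges in ℤ_17 to 1/(1 − a) = 1/(1 − 1564) = -1/1563. Expand this rational in ℤ_17: compute digits iteratively via d_i = x_i mod 17, x_{i+1} = (x_i − d_i)/17. The first 5 digits are (1, 7, 3, 8, 6).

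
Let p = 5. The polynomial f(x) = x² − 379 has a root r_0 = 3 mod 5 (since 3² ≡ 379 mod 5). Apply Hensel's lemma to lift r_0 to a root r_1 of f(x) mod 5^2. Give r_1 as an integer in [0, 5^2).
r_1 = 23 (mod 25)

Hensel's recurrence: r_{i+1} = r_i − f(r_i)·(f′(r_i))^{-1} mod 5^{i+2}, with f′(x) = 2x. Iterate:
  r_0 = 3 (mod 5)
  r_1 = 23 (mod 25)
Final: r_1 = 23, and one checks f(r_1) ≡ 0 mod 5^2.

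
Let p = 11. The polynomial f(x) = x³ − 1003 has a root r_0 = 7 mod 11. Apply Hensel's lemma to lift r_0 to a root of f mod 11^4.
r_3 = 9731 (mod 14641)

Hensel: r_{i+1} = r_i − f(r_i)/f′(r_i) mod 11^{i+2}, where f′(x) = 3x². Iterate:
  r_0 = 7 (mod 11)
  r_1 = 51 (mod 121)
  r_2 = 414 (mod 1331)
  r_3 = 9731 (mod 14641)
Final: r = 9731 with f(r) ≡ 0 mod 11^4.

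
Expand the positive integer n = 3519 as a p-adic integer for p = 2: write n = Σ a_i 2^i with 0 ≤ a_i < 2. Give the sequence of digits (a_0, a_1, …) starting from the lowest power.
(a_0, a_1, …) = (1, 1, 1, 1, 1, 1, 0, 1, 1, 0, 1, 1)

Repeated division by 2 gives the digits low-to-high: 3519 = 1 + 1·2^1 + 1·2^2 + 1·2^3 + 1·2^4 + 1·2^5 + 1·2^7 + 1·2^8 + 1·2^10 + 1·2^11. Digit sequence: (1, 1, 1, 1, 1, 1, 0, 1, 1, 0, 1, 1).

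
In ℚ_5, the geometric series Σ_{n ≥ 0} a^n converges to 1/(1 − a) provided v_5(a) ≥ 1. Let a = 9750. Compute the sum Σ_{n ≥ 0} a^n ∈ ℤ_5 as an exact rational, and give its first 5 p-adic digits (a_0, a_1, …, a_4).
Σ a^n = 1/(1 − a) = -1/9749;  first 5 digits = (1, 0, 0, 3, 0)

v_5(a) = 3 ≥ 1, so the series converges in ℤ_5 to 1/(1 − a) = 1/(1 − 9750) = -1/9749. Expand this rational in ℤ_5: compute digits iteratively via d_i = x_i mod 5, x_{i+1} = (x_i − d_i)/5. The first 5 digits are (1, 0, 0, 3, 0).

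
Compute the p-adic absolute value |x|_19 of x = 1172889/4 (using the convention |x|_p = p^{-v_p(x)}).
|1172889/4|_19 = 1/130321

Step 1 — compute v_19(x) by factoring powers of 19 out of the numerator and denominator: v_19(1172889/4) = 4. Step 2 — apply |x|_p = p^{-v_p(x)} = 19^{-4} = 1/130321.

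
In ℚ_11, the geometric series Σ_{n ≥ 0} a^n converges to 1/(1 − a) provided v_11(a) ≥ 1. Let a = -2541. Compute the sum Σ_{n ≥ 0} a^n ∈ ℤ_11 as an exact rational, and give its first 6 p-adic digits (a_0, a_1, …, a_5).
Σ a^n = 1/(1 − a) = 1/2542;  first 6 digits = (1, 0, 1, 9, 0, 7)

v_11(a) = 2 ≥ 1, so the series converges in ℤ_11 to 1/(1 − a) = 1/(1 − (-2541)) = 1/2542. Expand this rational in ℤ_11: compute digits iteratively via d_i = x_i mod 11, x_{i+1} = (x_i − d_i)/11. The first 6 digits are (1, 0, 1, 9, 0, 7).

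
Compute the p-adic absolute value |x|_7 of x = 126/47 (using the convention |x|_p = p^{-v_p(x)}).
|126/47|_7 = 1/7

Step 1 — compute v_7(x) by factoring powers of 7 out of the numerator and denominator: v_7(126/47) = 1. Step 2 — apply |x|_p = p^{-v_p(x)} = 7^{-1} = 1/7.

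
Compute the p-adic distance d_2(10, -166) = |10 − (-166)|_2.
d_2(10, -166) = 1/16

Step 1 — x − y = 10 − (-166) = 176. Step 2 — v_2(176) = 4 (factor: 176 = (2^4 · 11); the sign does not affect v_p). Step 3 — |x − y|_2 = 2^{-4} = 1/16.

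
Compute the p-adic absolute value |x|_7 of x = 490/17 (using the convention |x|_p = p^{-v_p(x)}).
|490/17|_7 = 1/49

Step 1 — compute v_7(x) by factoring powers of 7 out of the numerator and denominator: v_7(490/17) = 2. Step 2 — apply |x|_p = p^{-v_p(x)} = 7^{-2} = 1/49.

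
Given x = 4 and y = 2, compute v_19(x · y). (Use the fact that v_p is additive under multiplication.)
v_19(8) = 0

v_p(x) = 0 (factor: 4 = 19^0 · 4); v_p(y) = 0 (factor: 2 = 19^0 · 2). Additivity: v_p(xy) = v_p(x) + v_p(y) = 0 + 0 = 0. (Direct check: xy = 8 = 19^0 · (8).)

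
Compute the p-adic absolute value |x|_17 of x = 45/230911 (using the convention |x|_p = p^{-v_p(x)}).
|45/230911|_17 = 4913

Step 1 — compute v_17(x) by factoring powers of 17 out of the numerator and denominator: v_17(45/230911) = -3. Step 2 — apply |x|_p = p^{-v_p(x)} = 17^{3} = 4913.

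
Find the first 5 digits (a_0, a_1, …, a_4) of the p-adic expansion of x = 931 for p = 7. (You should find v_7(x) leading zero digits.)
(a_0, …, a_4) = (0, 0, 5, 2, 0)

v_7(931) = 2, so a_0 = ... = a_1 = 0. Factor out: x = 7^2 · u with u = 19 a unit in ℤ_7. Expand u iteratively via a_{v+i} = u_i mod 7, u_{i+1} = (u_i − a_{v+i})/7:
  u_0 = 19;  a_2 = 5;  u_1 = (u_0 − 5)/7 = 2
  u_1 = 2;  a_3 = 2;  u_2 = (u_1 − 2)/7 = 0
  u_2 = 0;  a_4 = 0;  u_3 = (u_2 − 0)/7 = 0
Digits: (0, 0, 5, 2, 0).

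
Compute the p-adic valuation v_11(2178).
v_11(2178) = 2

v_11(n) is the largest exponent k such that 11^k divides n. Factor out: 2178 = 11^2 · 18. (Sign doesn't affect v_p.) So v_11(2178) = 2.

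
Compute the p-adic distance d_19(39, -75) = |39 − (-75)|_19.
d_19(39, -75) = 1/19

Step 1 — x − y = 39 − (-75) = 114. Step 2 — v_19(114) = 1 (factor: 114 = (19^1 · 6); the sign does not affect v_p). Step 3 — |x − y|_19 = 19^{-1} = 1/19.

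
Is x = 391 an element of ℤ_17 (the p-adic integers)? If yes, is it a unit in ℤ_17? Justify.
x ∈ ℤ_17 but not a unit; v_17(x) = 1 > 0

ℤ_17 = {x ∈ ℚ_17 : v_17(x) ≥ 0} and ℤ_17^× = {x ∈ ℤ_17 : v_17(x) = 0}. Here v_17(391) = v_17(num) − v_17(den) = 1; compare against these criteria.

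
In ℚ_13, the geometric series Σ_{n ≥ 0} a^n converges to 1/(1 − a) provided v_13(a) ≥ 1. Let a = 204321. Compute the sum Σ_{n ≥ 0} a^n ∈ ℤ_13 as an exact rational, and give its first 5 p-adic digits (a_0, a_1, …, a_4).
Σ a^n = 1/(1 − a) = -1/204320;  first 5 digits = (1, 0, 0, 2, 7)

v_13(a) = 3 ≥ 1, so the series converges in ℤ_13 to 1/(1 − a) = 1/(1 − 204321) = -1/204320. Expand this rational in ℤ_13: compute digits iteratively via d_i = x_i mod 13, x_{i+1} = (x_i − d_i)/13. The first 5 digits are (1, 0, 0, 2, 7).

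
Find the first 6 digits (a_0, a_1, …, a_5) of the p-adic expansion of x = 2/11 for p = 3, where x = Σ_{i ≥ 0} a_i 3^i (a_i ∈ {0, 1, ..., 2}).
(a_0, …, a_5) = (1, 0, 1, 1, 2, 0)

v_3(2/11) = 0 (numerator and denominator both coprime to 3), so x ∈ ℤ_3^×. Compute digits iteratively via a_i = x_i mod 3, x_{i+1} = (x_i − a_i)/3, with x_0 = x:
  x_0 = 2/11;  a_0 = 1;  x_1 = (x_0 − 1)/3 = -3/11
  x_1 = -3/11;  a_1 = 0;  x_2 = (x_1 − 0)/3 = -1/11
  x_2 = -1/11;  a_2 = 1;  x_3 = (x_2 − 1)/3 = -4/11
  x_3 = -4/11;  a_3 = 1;  x_4 = (x_3 − 1)/3 = -5/11
  x_4 = -5/11;  a_4 = 2;  x_5 = (x_4 − 2)/3 = -9/11
  x_5 = -9/11;  a_5 = 0;  x_6 = (x_5 − 0)/3 = -3/11
Digits: (1, 0, 1, 1, 2, 0).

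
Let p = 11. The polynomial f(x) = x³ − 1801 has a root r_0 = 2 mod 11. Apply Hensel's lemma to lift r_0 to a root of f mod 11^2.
r_1 = 101 (mod 121)

Hensel: r_{i+1} = r_i − f(r_i)/f′(r_i) mod 11^{i+2}, where f′(x) = 3x². Iterate:
  r_0 = 2 (mod 11)
  r_1 = 101 (mod 121)
Final: r = 101 with f(r) ≡ 0 mod 11^2.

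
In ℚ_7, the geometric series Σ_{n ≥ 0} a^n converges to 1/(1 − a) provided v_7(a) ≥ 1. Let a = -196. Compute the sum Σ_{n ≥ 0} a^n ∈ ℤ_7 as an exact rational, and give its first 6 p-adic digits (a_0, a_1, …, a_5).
Σ a^n = 1/(1 − a) = 1/197;  first 6 digits = (1, 0, 3, 6, 1, 2)

v_7(a) = 2 ≥ 1, so the series converges in ℤ_7 to 1/(1 − a) = 1/(1 − (-196)) = 1/197. Expand this rational in ℤ_7: compute digits iteratively via d_i = x_i mod 7, x_{i+1} = (x_i − d_i)/7. The first 6 digits are (1, 0, 3, 6, 1, 2).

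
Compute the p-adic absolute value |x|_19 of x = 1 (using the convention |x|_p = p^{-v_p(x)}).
|1|_19 = 1

Step 1 — compute v_19(x) by factoring powers of 19 out of the numerator and denominator: v_19(1) = 0. Step 2 — apply |x|_p = p^{-v_p(x)} = 19^{0} = 1.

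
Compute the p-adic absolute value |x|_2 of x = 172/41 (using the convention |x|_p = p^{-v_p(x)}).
|172/41|_2 = 1/4

Step 1 — compute v_2(x) by factoring powers of 2 out of the numerator and denominator: v_2(172/41) = 2. Step 2 — apply |x|_p = p^{-v_p(x)} = 2^{-2} = 1/4.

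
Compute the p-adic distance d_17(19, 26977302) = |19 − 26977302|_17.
d_17(19, 26977302) = 1/1419857

Step 1 — x − y = 19 − 26977302 = -26977283. Step 2 — v_17(-26977283) = 5 (factor: -26977283 = −(17^5 · 19); the sign does not affect v_p). Step 3 — |x − y|_17 = 17^{-5} = 1/1419857.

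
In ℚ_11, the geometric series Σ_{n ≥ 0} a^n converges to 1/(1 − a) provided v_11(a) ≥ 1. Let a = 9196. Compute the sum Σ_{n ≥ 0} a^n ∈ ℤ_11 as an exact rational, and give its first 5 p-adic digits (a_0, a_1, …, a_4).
Σ a^n = 1/(1 − a) = -1/9195;  first 5 digits = (1, 0, 10, 6, 1)

v_11(a) = 2 ≥ 1, so the series converges in ℤ_11 to 1/(1 − a) = 1/(1 − 9196) = -1/9195. Expand this rational in ℤ_11: compute digits iteratively via d_i = x_i mod 11, x_{i+1} = (x_i − d_i)/11. The first 5 digits are (1, 0, 10, 6, 1).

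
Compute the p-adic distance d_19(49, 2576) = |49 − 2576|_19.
d_19(49, 2576) = 1/361

Step 1 — x − y = 49 − 2576 = -2527. Step 2 — v_19(-2527) = 2 (factor: -2527 = −(19^2 · 7); the sign does not affect v_p). Step 3 — |x − y|_19 = 19^{-2} = 1/361.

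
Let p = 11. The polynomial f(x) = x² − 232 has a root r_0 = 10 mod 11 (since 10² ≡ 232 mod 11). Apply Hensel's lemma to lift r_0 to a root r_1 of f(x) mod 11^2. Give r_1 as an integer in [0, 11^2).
r_1 = 65 (mod 121)

Hensel's recurrence: r_{i+1} = r_i − f(r_i)·(f′(r_i))^{-1} mod 11^{i+2}, with f′(x) = 2x. Iterate:
  r_0 = 10 (mod 11)
  r_1 = 65 (mod 121)
Final: r_1 = 65, and one checks f(r_1) ≡ 0 mod 11^2.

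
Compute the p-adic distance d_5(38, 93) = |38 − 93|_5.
d_5(38, 93) = 1/5

Step 1 — x − y = 38 − 93 = -55. Step 2 — v_5(-55) = 1 (factor: -55 = −(5^1 · 11); the sign does not affect v_p). Step 3 — |x − y|_5 = 5^{-1} = 1/5.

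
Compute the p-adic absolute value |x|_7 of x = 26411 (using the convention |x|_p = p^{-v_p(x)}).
|26411|_7 = 1/2401

Step 1 — compute v_7(x) by factoring powers of 7 out of the numerator and denominator: v_7(26411) = 4. Step 2 — apply |x|_p = p^{-v_p(x)} = 7^{-4} = 1/2401.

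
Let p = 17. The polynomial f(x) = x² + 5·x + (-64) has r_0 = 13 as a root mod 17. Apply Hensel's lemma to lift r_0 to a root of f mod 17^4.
r_3 = 3056 (mod 83521)

Hensel: r_{i+1} = r_i − f(r_i)·(f′(r_i))^{-1} mod 17^{i+2}, f′(x) = 2x + 5. Iterate:
  r_0 = 13 (mod 17)
  r_1 = 166 (mod 289)
  r_2 = 3056 (mod 4913)
  r_3 = 3056 (mod 83521)
Final: r = 3056 satisfies f(r) ≡ 0 mod 17^4.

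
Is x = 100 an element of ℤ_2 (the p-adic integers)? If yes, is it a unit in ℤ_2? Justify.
x ∈ ℤ_2 but not a unit; v_2(x) = 2 > 0

ℤ_2 = {x ∈ ℚ_2 : v_2(x) ≥ 0} and ℤ_2^× = {x ∈ ℤ_2 : v_2(x) = 0}. Here v_2(100) = v_2(num) − v_2(den) = 2; compare against these criteria.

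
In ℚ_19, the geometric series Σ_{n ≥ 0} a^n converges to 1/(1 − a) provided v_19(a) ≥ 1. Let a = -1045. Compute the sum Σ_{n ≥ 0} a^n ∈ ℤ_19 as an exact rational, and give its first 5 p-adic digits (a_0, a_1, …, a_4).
Σ a^n = 1/(1 − a) = 1/1046;  first 5 digits = (1, 2, 1, 15, 7)

v_19(a) = 1 ≥ 1, so the series converges in ℤ_19 to 1/(1 − a) = 1/(1 − (-1045)) = 1/1046. Expand this rational in ℤ_19: compute digits iteratively via d_i = x_i mod 19, x_{i+1} = (x_i − d_i)/19. The first 5 digits are (1, 2, 1, 15, 7).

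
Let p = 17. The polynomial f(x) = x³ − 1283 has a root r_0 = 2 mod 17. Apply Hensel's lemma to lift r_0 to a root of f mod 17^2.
r_1 = 36 (mod 289)

Hensel: r_{i+1} = r_i − f(r_i)/f′(r_i) mod 17^{i+2}, where f′(x) = 3x². Iterate:
  r_0 = 2 (mod 17)
  r_1 = 36 (mod 289)
Final: r = 36 with f(r) ≡ 0 mod 17^2.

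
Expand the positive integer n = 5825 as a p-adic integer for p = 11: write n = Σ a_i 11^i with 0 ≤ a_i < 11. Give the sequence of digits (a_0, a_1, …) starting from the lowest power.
(a_0, a_1, …) = (6, 1, 4, 4)

Repeated division by 11 gives the digits low-to-high: 5825 = 6 + 1·11^1 + 4·11^2 + 4·11^3. Digit sequence: (6, 1, 4, 4).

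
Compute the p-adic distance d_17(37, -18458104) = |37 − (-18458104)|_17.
d_17(37, -18458104) = 1/1419857

Step 1 — x − y = 37 − (-18458104) = 18458141. Step 2 — v_17(18458141) = 5 (factor: 18458141 = (17^5 · 13); the sign does not affect v_p). Step 3 — |x − y|_17 = 17^{-5} = 1/1419857.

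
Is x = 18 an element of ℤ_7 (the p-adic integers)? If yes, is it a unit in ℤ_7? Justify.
x ∈ ℤ_7^× (unit); v_7(x) = 0

ℤ_7 = {x ∈ ℚ_7 : v_7(x) ≥ 0} and ℤ_7^× = {x ∈ ℤ_7 : v_7(x) = 0}. Here v_7(18) = v_7(num) − v_7(den) = 0; compare against these criteria.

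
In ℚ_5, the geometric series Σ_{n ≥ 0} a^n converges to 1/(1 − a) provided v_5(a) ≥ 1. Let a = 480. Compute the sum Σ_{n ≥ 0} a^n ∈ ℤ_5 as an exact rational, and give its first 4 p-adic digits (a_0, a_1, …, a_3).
Σ a^n = 1/(1 − a) = -1/479;  first 4 digits = (1, 1, 0, 3)

v_5(a) = 1 ≥ 1, so the series converges in ℤ_5 to 1/(1 − a) = 1/(1 − 480) = -1/479. Expand this rational in ℤ_5: compute digits iteratively via d_i = x_i mod 5, x_{i+1} = (x_i − d_i)/5. The first 4 digits are (1, 1, 0, 3).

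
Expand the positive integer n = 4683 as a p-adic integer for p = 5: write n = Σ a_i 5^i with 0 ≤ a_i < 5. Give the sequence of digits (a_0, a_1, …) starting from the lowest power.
(a_0, a_1, …) = (3, 1, 2, 2, 2, 1)

Repeated division by 5 gives the digits low-to-high: 4683 = 3 + 1·5^1 + 2·5^2 + 2·5^3 + 2·5^4 + 1·5^5. Digit sequence: (3, 1, 2, 2, 2, 1).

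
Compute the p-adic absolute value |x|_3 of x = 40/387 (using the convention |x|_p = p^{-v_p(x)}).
|40/387|_3 = 9

Step 1 — compute v_3(x) by factoring powers of 3 out of the numerator and denominator: v_3(40/387) = -2. Step 2 — apply |x|_p = p^{-v_p(x)} = 3^{2} = 9.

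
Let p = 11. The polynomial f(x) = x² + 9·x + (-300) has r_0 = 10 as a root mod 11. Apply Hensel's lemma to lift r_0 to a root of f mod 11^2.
r_1 = 43 (mod 121)

Hensel: r_{i+1} = r_i − f(r_i)·(f′(r_i))^{-1} mod 11^{i+2}, f′(x) = 2x + 9. Iterate:
  r_0 = 10 (mod 11)
  r_1 = 43 (mod 121)
Final: r = 43 satisfies f(r) ≡ 0 mod 11^2.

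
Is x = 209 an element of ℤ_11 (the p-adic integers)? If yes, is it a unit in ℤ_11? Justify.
x ∈ ℤ_11 but not a unit; v_11(x) = 1 > 0

ℤ_11 = {x ∈ ℚ_11 : v_11(x) ≥ 0} and ℤ_11^× = {x ∈ ℤ_11 : v_11(x) = 0}. Here v_11(209) = v_11(num) − v_11(den) = 1; compare against these criteria.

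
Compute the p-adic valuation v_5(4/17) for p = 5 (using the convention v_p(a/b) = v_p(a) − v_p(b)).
v_5(4/17) = 0

Factor powers of 5 from the numerator and denominator of the reduced fraction: 4 = 5^0 · 4 and 17 = 5^0 · 17. Apply v_p(a/b) = v_p(a) − v_p(b): v_5(4/17) = 0 − 0 = 0.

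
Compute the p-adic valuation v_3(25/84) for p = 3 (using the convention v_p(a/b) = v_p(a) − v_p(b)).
v_3(25/84) = -1

Factor powers of 3 from the numerator and denominator of the reduced fraction: 25 = 3^0 · 25 and 84 = 3^1 · 28. Apply v_p(a/b) = v_p(a) − v_p(b): v_3(25/84) = 0 − 1 = -1.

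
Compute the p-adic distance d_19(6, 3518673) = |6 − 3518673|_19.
d_19(6, 3518673) = 1/130321

Step 1 — x − y = 6 − 3518673 = -3518667. Step 2 — v_19(-3518667) = 4 (factor: -3518667 = −(19^4 · 27); the sign does not affect v_p). Step 3 — |x − y|_19 = 19^{-4} = 1/130321.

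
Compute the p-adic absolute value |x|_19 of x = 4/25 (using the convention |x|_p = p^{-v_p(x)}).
|4/25|_19 = 1

Step 1 — compute v_19(x) by factoring powers of 19 out of the numerator and denominator: v_19(4/25) = 0. Step 2 — apply |x|_p = p^{-v_p(x)} = 19^{0} = 1.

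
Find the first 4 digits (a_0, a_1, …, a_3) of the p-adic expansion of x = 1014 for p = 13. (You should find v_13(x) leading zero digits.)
(a_0, …, a_3) = (0, 0, 6, 0)

v_13(1014) = 2, so a_0 = ... = a_1 = 0. Factor out: x = 13^2 · u with u = 6 a unit in ℤ_13. Expand u iteratively via a_{v+i} = u_i mod 13, u_{i+1} = (u_i − a_{v+i})/13:
  u_0 = 6;  a_2 = 6;  u_1 = (u_0 − 6)/13 = 0
  u_1 = 0;  a_3 = 0;  u_2 = (u_1 − 0)/13 = 0
Digits: (0, 0, 6, 0).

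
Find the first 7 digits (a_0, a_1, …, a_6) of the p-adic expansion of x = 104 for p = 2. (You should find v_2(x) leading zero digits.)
(a_0, …, a_6) = (0, 0, 0, 1, 0, 1, 1)

v_2(104) = 3, so a_0 = ... = a_2 = 0. Factor out: x = 2^3 · u with u = 13 a unit in ℤ_2. Expand u iteratively via a_{v+i} = u_i mod 2, u_{i+1} = (u_i − a_{v+i})/2:
  u_0 = 13;  a_3 = 1;  u_1 = (u_0 − 1)/2 = 6
  u_1 = 6;  a_4 = 0;  u_2 = (u_1 − 0)/2 = 3
  u_2 = 3;  a_5 = 1;  u_3 = (u_2 − 1)/2 = 1
  u_3 = 1;  a_6 = 1;  u_4 = (u_3 − 1)/2 = 0
Digits: (0, 0, 0, 1, 0, 1, 1).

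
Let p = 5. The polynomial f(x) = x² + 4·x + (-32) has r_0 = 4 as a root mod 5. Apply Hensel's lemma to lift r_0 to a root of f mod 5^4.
r_3 = 4 (mod 625)

Hensel: r_{i+1} = r_i − f(r_i)·(f′(r_i))^{-1} mod 5^{i+2}, f′(x) = 2x + 4. Iterate:
  r_0 = 4 (mod 5)
  r_1 = 4 (mod 25)
  r_2 = 4 (mod 125)
  r_3 = 4 (mod 625)
Final: r = 4 satisfies f(r) ≡ 0 mod 5^4.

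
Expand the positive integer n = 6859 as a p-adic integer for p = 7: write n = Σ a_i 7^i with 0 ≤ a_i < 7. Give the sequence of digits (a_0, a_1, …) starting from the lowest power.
(a_0, a_1, …) = (6, 6, 6, 5, 2)

Repeated division by 7 gives the digits low-to-high: 6859 = 6 + 6·7^1 + 6·7^2 + 5·7^3 + 2·7^4. Digit sequence: (6, 6, 6, 5, 2).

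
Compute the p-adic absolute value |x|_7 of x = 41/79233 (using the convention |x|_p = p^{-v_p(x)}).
|41/79233|_7 = 2401

Step 1 — compute v_7(x) by factoring powers of 7 out of the numerator and denominator: v_7(41/79233) = -4. Step 2 — apply |x|_p = p^{-v_p(x)} = 7^{4} = 2401.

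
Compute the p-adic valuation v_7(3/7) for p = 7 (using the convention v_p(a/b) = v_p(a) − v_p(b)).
v_7(3/7) = -1

Factor powers of 7 from the numerator and denominator of the reduced fraction: 3 = 7^0 · 3 and 7 = 7^1 · 1. Apply v_p(a/b) = v_p(a) − v_p(b): v_7(3/7) = 0 − 1 = -1.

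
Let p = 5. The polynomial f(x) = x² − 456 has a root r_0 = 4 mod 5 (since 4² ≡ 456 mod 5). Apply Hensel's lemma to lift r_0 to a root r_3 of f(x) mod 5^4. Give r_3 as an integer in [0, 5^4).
r_3 = 134 (mod 625)

Hensel's recurrence: r_{i+1} = r_i − f(r_i)·(f′(r_i))^{-1} mod 5^{i+2}, with f′(x) = 2x. Iterate:
  r_0 = 4 (mod 5)
  r_1 = 9 (mod 25)
  r_2 = 9 (mod 125)
  r_3 = 134 (mod 625)
Final: r_3 = 134, and one checks f(r_3) ≡ 0 mod 5^4.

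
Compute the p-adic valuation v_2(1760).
v_2(1760) = 5

v_2(n) is the largest exponent k such that 2^k divides n. Factor out: 1760 = 2^5 · 55. (Sign doesn't affect v_p.) So v_2(1760) = 5.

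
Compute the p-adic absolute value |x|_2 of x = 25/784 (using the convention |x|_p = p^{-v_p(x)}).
|25/784|_2 = 16

Step 1 — compute v_2(x) by factoring powers of 2 out of the numerator and denominator: v_2(25/784) = -4. Step 2 — apply |x|_p = p^{-v_p(x)} = 2^{4} = 16.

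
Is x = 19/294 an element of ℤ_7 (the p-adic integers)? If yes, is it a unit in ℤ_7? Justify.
x ∉ ℤ_7 (v_7(x) = -2 < 0)

ℤ_7 = {x ∈ ℚ_7 : v_7(x) ≥ 0} and ℤ_7^× = {x ∈ ℤ_7 : v_7(x) = 0}. Here v_7(19/294) = v_7(num) − v_7(den) = -2; compare against these criteria.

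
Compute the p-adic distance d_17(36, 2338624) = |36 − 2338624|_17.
d_17(36, 2338624) = 1/83521

Step 1 — x − y = 36 − 2338624 = -2338588. Step 2 — v_17(-2338588) = 4 (factor: -2338588 = −(17^4 · 28); the sign does not affect v_p). Step 3 — |x − y|_17 = 17^{-4} = 1/83521.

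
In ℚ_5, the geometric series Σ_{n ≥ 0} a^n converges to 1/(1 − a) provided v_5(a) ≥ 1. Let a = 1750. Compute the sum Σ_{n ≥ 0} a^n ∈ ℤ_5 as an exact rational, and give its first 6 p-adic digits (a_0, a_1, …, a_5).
Σ a^n = 1/(1 − a) = -1/1749;  first 6 digits = (1, 0, 0, 4, 2, 0)

v_5(a) = 3 ≥ 1, so the series converges in ℤ_5 to 1/(1 − a) = 1/(1 − 1750) = -1/1749. Expand this rational in ℤ_5: compute digits iteratively via d_i = x_i mod 5, x_{i+1} = (x_i − d_i)/5. The first 6 digits are (1, 0, 0, 4, 2, 0).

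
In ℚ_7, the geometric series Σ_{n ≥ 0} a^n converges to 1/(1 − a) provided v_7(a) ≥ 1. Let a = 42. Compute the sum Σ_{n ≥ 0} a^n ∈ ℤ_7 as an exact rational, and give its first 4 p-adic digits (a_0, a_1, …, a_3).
Σ a^n = 1/(1 − a) = -1/41;  first 4 digits = (1, 6, 1, 4)

v_7(a) = 1 ≥ 1, so the series converges in ℤ_7 to 1/(1 − a) = 1/(1 − 42) = -1/41. Expand this rational in ℤ_7: compute digits iteratively via d_i = x_i mod 7, x_{i+1} = (x_i − d_i)/7. The first 4 digits are (1, 6, 1, 4).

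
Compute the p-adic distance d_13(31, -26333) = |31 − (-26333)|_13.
d_13(31, -26333) = 1/2197

Step 1 — x − y = 31 − (-26333) = 26364. Step 2 — v_13(26364) = 3 (factor: 26364 = (13^3 · 12); the sign does not affect v_p). Step 3 — |x − y|_13 = 13^{-3} = 1/2197.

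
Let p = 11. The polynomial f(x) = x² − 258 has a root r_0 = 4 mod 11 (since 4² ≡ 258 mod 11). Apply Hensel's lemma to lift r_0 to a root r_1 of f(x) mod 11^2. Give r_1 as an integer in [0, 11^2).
r_1 = 4 (mod 121)

Hensel's recurrence: r_{i+1} = r_i − f(r_i)·(f′(r_i))^{-1} mod 11^{i+2}, with f′(x) = 2x. Iterate:
  r_0 = 4 (mod 11)
  r_1 = 4 (mod 121)
Final: r_1 = 4, and one checks f(r_1) ≡ 0 mod 11^2.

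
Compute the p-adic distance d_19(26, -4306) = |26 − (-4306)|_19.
d_19(26, -4306) = 1/361

Step 1 — x − y = 26 − (-4306) = 4332. Step 2 — v_19(4332) = 2 (factor: 4332 = (19^2 · 12); the sign does not affect v_p). Step 3 — |x − y|_19 = 19^{-2} = 1/361.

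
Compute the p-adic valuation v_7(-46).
v_7(-46) = 0

v_7(n) is the largest exponent k such that 7^k divides n. Factor out: -46 = -7^0 · 46. (Sign doesn't affect v_p.) So v_7(-46) = 0.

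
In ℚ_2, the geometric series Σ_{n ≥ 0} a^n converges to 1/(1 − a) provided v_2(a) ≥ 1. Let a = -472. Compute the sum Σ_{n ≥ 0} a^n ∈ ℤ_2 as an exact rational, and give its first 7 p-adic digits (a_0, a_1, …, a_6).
Σ a^n = 1/(1 − a) = 1/473;  first 7 digits = (1, 0, 0, 1, 0, 1, 1)

v_2(a) = 3 ≥ 1, so the series converges in ℤ_2 to 1/(1 − a) = 1/(1 − (-472)) = 1/473. Expand this rational in ℤ_2: compute digits iteratively via d_i = x_i mod 2, x_{i+1} = (x_i − d_i)/2. The first 7 digits are (1, 0, 0, 1, 0, 1, 1).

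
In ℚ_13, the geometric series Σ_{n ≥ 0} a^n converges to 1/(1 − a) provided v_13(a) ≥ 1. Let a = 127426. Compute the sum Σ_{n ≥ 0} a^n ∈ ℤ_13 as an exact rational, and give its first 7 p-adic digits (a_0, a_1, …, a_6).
Σ a^n = 1/(1 − a) = -1/127425;  first 7 digits = (1, 0, 0, 6, 4, 0, 10)

v_13(a) = 3 ≥ 1, so the series converges in ℤ_13 to 1/(1 − a) = 1/(1 − 127426) = -1/127425. Expand this rational in ℤ_13: compute digits iteratively via d_i = x_i mod 13, x_{i+1} = (x_i − d_i)/13. The first 7 digits are (1, 0, 0, 6, 4, 0, 10).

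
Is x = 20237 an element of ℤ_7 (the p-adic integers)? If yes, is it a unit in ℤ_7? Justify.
x ∈ ℤ_7 but not a unit; v_7(x) = 3 > 0

ℤ_7 = {x ∈ ℚ_7 : v_7(x) ≥ 0} and ℤ_7^× = {x ∈ ℤ_7 : v_7(x) = 0}. Here v_7(20237) = v_7(num) − v_7(den) = 3; compare against these criteria.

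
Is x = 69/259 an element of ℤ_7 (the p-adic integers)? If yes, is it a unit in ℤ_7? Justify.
x ∉ ℤ_7 (v_7(x) = -1 < 0)

ℤ_7 = {x ∈ ℚ_7 : v_7(x) ≥ 0} and ℤ_7^× = {x ∈ ℤ_7 : v_7(x) = 0}. Here v_7(69/259) = v_7(num) − v_7(den) = -1; compare against these criteria.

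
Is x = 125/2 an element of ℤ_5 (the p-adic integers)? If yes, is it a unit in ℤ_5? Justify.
x ∈ ℤ_5 but not a unit; v_5(x) = 3 > 0

ℤ_5 = {x ∈ ℚ_5 : v_5(x) ≥ 0} and ℤ_5^× = {x ∈ ℤ_5 : v_5(x) = 0}. Here v_5(125/2) = v_5(num) − v_5(den) = 3; compare against these criteria.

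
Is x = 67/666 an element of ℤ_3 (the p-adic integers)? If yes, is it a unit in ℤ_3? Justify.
x ∉ ℤ_3 (v_3(x) = -2 < 0)

ℤ_3 = {x ∈ ℚ_3 : v_3(x) ≥ 0} and ℤ_3^× = {x ∈ ℤ_3 : v_3(x) = 0}. Here v_3(67/666) = v_3(num) − v_3(den) = -2; compare against these criteria.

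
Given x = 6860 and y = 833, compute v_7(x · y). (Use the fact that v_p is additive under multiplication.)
v_7(5714380) = 5

v_p(x) = 3 (factor: 6860 = 7^3 · 20); v_p(y) = 2 (factor: 833 = 7^2 · 17). Additivity: v_p(xy) = v_p(x) + v_p(y) = 3 + 2 = 5. (Direct check: xy = 5714380 = 7^5 · (340).)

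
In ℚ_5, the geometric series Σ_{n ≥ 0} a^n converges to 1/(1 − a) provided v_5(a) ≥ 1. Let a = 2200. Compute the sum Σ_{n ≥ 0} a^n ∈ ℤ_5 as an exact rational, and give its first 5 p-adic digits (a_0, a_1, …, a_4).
Σ a^n = 1/(1 − a) = -1/2199;  first 5 digits = (1, 0, 3, 2, 2)

v_5(a) = 2 ≥ 1, so the series converges in ℤ_5 to 1/(1 − a) = 1/(1 − 2200) = -1/2199. Expand this rational in ℤ_5: compute digits iteratively via d_i = x_i mod 5, x_{i+1} = (x_i − d_i)/5. The first 5 digits are (1, 0, 3, 2, 2).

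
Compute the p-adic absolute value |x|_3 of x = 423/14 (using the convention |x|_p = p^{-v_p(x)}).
|423/14|_3 = 1/9

Step 1 — compute v_3(x) by factoring powers of 3 out of the numerator and denominator: v_3(423/14) = 2. Step 2 — apply |x|_p = p^{-v_p(x)} = 3^{-2} = 1/9.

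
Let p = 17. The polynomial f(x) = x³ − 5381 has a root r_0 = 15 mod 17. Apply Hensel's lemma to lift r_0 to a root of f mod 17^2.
r_1 = 134 (mod 289)

Hensel: r_{i+1} = r_i − f(r_i)/f′(r_i) mod 17^{i+2}, where f′(x) = 3x². Iterate:
  r_0 = 15 (mod 17)
  r_1 = 134 (mod 289)
Final: r = 134 with f(r) ≡ 0 mod 17^2.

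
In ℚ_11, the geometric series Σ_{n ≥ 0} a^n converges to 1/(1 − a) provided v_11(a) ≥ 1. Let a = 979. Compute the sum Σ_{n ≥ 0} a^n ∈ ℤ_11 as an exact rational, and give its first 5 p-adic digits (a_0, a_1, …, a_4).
Σ a^n = 1/(1 − a) = -1/978;  first 5 digits = (1, 1, 9, 6, 2)

v_11(a) = 1 ≥ 1, so the series converges in ℤ_11 to 1/(1 − a) = 1/(1 − 979) = -1/978. Expand this rational in ℤ_11: compute digits iteratively via d_i = x_i mod 11, x_{i+1} = (x_i − d_i)/11. The first 5 digits are (1, 1, 9, 6, 2).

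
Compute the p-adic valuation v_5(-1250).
v_5(-1250) = 4

v_5(n) is the largest exponent k such that 5^k divides n. Factor out: -1250 = -5^4 · 2. (Sign doesn't affect v_p.) So v_5(-1250) = 4.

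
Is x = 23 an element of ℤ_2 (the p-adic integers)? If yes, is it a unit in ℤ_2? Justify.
x ∈ ℤ_2^× (unit); v_2(x) = 0

ℤ_2 = {x ∈ ℚ_2 : v_2(x) ≥ 0} and ℤ_2^× = {x ∈ ℤ_2 : v_2(x) = 0}. Here v_2(23) = v_2(num) − v_2(den) = 0; compare against these criteria.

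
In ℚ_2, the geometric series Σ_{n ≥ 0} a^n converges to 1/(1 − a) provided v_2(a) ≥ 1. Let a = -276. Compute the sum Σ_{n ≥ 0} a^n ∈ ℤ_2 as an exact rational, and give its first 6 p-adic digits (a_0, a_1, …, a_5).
Σ a^n = 1/(1 − a) = 1/277;  first 6 digits = (1, 0, 1, 1, 1, 1)

v_2(a) = 2 ≥ 1, so the series converges in ℤ_2 to 1/(1 − a) = 1/(1 − (-276)) = 1/277. Expand this rational in ℤ_2: compute digits iteratively via d_i = x_i mod 2, x_{i+1} = (x_i − d_i)/2. The first 6 digits are (1, 0, 1, 1, 1, 1).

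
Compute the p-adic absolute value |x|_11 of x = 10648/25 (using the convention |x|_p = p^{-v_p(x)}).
|10648/25|_11 = 1/1331

Step 1 — compute v_11(x) by factoring powers of 11 out of the numerator and denominator: v_11(10648/25) = 3. Step 2 — apply |x|_p = p^{-v_p(x)} = 11^{-3} = 1/1331.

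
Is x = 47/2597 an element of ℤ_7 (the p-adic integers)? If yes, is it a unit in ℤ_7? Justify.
x ∉ ℤ_7 (v_7(x) = -2 < 0)

ℤ_7 = {x ∈ ℚ_7 : v_7(x) ≥ 0} and ℤ_7^× = {x ∈ ℤ_7 : v_7(x) = 0}. Here v_7(47/2597) = v_7(num) − v_7(den) = -2; compare against these criteria.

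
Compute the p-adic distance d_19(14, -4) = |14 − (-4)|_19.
d_19(14, -4) = 1

Step 1 — x − y = 14 − (-4) = 18. Step 2 — v_19(18) = 0 (factor: 18 = (19^0 · 18); the sign does not affect v_p). Step 3 — |x − y|_19 = 19^{0} = 1.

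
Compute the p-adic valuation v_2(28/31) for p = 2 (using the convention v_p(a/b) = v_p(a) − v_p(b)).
v_2(28/31) = 2

Factor powers of 2 from the numerator and denominator of the reduced fraction: 28 = 2^2 · 7 and 31 = 2^0 · 31. Apply v_p(a/b) = v_p(a) − v_p(b): v_2(28/31) = 2 − 0 = 2.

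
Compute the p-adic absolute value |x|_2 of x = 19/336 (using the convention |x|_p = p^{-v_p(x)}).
|19/336|_2 = 16

Step 1 — compute v_2(x) by factoring powers of 2 out of the numerator and denominator: v_2(19/336) = -4. Step 2 — apply |x|_p = p^{-v_p(x)} = 2^{4} = 16.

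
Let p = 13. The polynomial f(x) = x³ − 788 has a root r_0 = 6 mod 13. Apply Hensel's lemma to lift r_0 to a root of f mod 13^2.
r_1 = 149 (mod 169)

Hensel: r_{i+1} = r_i − f(r_i)/f′(r_i) mod 13^{i+2}, where f′(x) = 3x². Iterate:
  r_0 = 6 (mod 13)
  r_1 = 149 (mod 169)
Final: r = 149 with f(r) ≡ 0 mod 13^2.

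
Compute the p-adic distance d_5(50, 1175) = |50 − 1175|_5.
d_5(50, 1175) = 1/125

Step 1 — x − y = 50 − 1175 = -1125. Step 2 — v_5(-1125) = 3 (factor: -1125 = −(5^3 · 9); the sign does not affect v_p). Step 3 — |x − y|_5 = 5^{-3} = 1/125.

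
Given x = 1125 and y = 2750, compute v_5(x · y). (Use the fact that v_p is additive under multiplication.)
v_5(3093750) = 6

v_p(x) = 3 (factor: 1125 = 5^3 · 9); v_p(y) = 3 (factor: 2750 = 5^3 · 22). Additivity: v_p(xy) = v_p(x) + v_p(y) = 3 + 3 = 6. (Direct check: xy = 3093750 = 5^6 · (198).)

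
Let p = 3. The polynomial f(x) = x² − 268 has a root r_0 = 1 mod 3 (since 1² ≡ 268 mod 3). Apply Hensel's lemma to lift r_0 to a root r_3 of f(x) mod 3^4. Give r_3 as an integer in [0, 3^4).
r_3 = 76 (mod 81)

Hensel's recurrence: r_{i+1} = r_i − f(r_i)·(f′(r_i))^{-1} mod 3^{i+2}, with f′(x) = 2x. Iterate:
  r_0 = 1 (mod 3)
  r_1 = 4 (mod 9)
  r_2 = 22 (mod 27)
  r_3 = 76 (mod 81)
Final: r_3 = 76, and one checks f(r_3) ≡ 0 mod 3^4.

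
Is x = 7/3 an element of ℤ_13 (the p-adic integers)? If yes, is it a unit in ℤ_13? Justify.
x ∈ ℤ_13^× (unit); v_13(x) = 0

ℤ_13 = {x ∈ ℚ_13 : v_13(x) ≥ 0} and ℤ_13^× = {x ∈ ℤ_13 : v_13(x) = 0}. Here v_13(7/3) = v_13(num) − v_13(den) = 0; compare against these criteria.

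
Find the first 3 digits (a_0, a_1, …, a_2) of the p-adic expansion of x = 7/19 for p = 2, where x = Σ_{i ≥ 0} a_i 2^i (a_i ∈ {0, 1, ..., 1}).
(a_0, …, a_2) = (1, 0, 1)

v_2(7/19) = 0 (numerator and denominator both coprime to 2), so x ∈ ℤ_2^×. Compute digits iteratively via a_i = x_i mod 2, x_{i+1} = (x_i − a_i)/2, with x_0 = x:
  x_0 = 7/19;  a_0 = 1;  x_1 = (x_0 − 1)/2 = -6/19
  x_1 = -6/19;  a_1 = 0;  x_2 = (x_1 − 0)/2 = -3/19
  x_2 = -3/19;  a_2 = 1;  x_3 = (x_2 − 1)/2 = -11/19
Digits: (1, 0, 1).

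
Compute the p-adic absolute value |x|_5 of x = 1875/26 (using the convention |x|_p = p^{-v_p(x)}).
|1875/26|_5 = 1/625

Step 1 — compute v_5(x) by factoring powers of 5 out of the numerator and denominator: v_5(1875/26) = 4. Step 2 — apply |x|_p = p^{-v_p(x)} = 5^{-4} = 1/625.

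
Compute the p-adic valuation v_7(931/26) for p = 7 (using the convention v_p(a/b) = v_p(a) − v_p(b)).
v_7(931/26) = 2

Factor powers of 7 from the numerator and denominator of the reduced fraction: 931 = 7^2 · 19 and 26 = 7^0 · 26. Apply v_p(a/b) = v_p(a) − v_p(b): v_7(931/26) = 2 − 0 = 2.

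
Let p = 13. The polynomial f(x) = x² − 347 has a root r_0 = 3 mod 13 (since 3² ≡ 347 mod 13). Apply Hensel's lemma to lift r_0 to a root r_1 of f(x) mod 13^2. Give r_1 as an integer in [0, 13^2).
r_1 = 3 (mod 169)

Hensel's recurrence: r_{i+1} = r_i − f(r_i)·(f′(r_i))^{-1} mod 13^{i+2}, with f′(x) = 2x. Iterate:
  r_0 = 3 (mod 13)
  r_1 = 3 (mod 169)
Final: r_1 = 3, and one checks f(r_1) ≡ 0 mod 13^2.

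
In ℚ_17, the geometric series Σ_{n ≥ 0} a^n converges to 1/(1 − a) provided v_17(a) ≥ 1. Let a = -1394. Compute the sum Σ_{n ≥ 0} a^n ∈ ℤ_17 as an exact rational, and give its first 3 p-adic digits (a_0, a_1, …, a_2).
Σ a^n = 1/(1 − a) = 1/1395;  first 3 digits = (1, 3, 4)

v_17(a) = 1 ≥ 1, so the series converges in ℤ_17 to 1/(1 − a) = 1/(1 − (-1394)) = 1/1395. Expand this rational in ℤ_17: compute digits iteratively via d_i = x_i mod 17, x_{i+1} = (x_i − d_i)/17. The first 3 digits are (1, 3, 4).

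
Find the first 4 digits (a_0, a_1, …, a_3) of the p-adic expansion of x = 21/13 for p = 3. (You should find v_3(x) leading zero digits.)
(a_0, …, a_3) = (0, 1, 1, 1)

v_3(21/13) = 1, so a_0 = ... = a_0 = 0. Factor out: x = 3^1 · u with u = 7/13 a unit in ℤ_3. Expand u iteratively via a_{v+i} = u_i mod 3, u_{i+1} = (u_i − a_{v+i})/3:
  u_0 = 7/13;  a_1 = 1;  u_1 = (u_0 − 1)/3 = -2/13
  u_1 = -2/13;  a_2 = 1;  u_2 = (u_1 − 1)/3 = -5/13
  u_2 = -5/13;  a_3 = 1;  u_3 = (u_2 − 1)/3 = -6/13
Digits: (0, 1, 1, 1).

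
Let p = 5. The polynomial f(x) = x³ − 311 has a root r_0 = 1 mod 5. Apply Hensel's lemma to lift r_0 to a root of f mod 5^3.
r_2 = 121 (mod 125)

Hensel: r_{i+1} = r_i − f(r_i)/f′(r_i) mod 5^{i+2}, where f′(x) = 3x². Iterate:
  r_0 = 1 (mod 5)
  r_1 = 21 (mod 25)
  r_2 = 121 (mod 125)
Final: r = 121 with f(r) ≡ 0 mod 5^3.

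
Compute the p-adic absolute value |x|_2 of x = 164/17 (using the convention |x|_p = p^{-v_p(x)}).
|164/17|_2 = 1/4

Step 1 — compute v_2(x) by factoring powers of 2 out of the numerator and denominator: v_2(164/17) = 2. Step 2 — apply |x|_p = p^{-v_p(x)} = 2^{-2} = 1/4.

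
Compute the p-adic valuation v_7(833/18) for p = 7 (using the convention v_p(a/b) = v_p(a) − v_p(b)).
v_7(833/18) = 2

Factor powers of 7 from the numerator and denominator of the reduced fraction: 833 = 7^2 · 17 and 18 = 7^0 · 18. Apply v_p(a/b) = v_p(a) − v_p(b): v_7(833/18) = 2 − 0 = 2.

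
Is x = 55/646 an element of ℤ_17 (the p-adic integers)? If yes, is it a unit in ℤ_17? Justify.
x ∉ ℤ_17 (v_17(x) = -1 < 0)

ℤ_17 = {x ∈ ℚ_17 : v_17(x) ≥ 0} and ℤ_17^× = {x ∈ ℤ_17 : v_17(x) = 0}. Here v_17(55/646) = v_17(num) − v_17(den) = -1; compare against these criteria.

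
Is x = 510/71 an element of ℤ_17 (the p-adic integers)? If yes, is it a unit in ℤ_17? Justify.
x ∈ ℤ_17 but not a unit; v_17(x) = 1 > 0

ℤ_17 = {x ∈ ℚ_17 : v_17(x) ≥ 0} and ℤ_17^× = {x ∈ ℤ_17 : v_17(x) = 0}. Here v_17(510/71) = v_17(num) − v_17(den) = 1; compare against these criteria.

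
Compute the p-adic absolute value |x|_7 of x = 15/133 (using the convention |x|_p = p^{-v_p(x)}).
|15/133|_7 = 7

Step 1 — compute v_7(x) by factoring powers of 7 out of the numerator and denominator: v_7(15/133) = -1. Step 2 — apply |x|_p = p^{-v_p(x)} = 7^{1} = 7.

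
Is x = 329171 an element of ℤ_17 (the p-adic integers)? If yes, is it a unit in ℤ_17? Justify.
x ∈ ℤ_17 but not a unit; v_17(x) = 3 > 0

ℤ_17 = {x ∈ ℚ_17 : v_17(x) ≥ 0} and ℤ_17^× = {x ∈ ℤ_17 : v_17(x) = 0}. Here v_17(329171) = v_17(num) − v_17(den) = 3; compare against these criteria.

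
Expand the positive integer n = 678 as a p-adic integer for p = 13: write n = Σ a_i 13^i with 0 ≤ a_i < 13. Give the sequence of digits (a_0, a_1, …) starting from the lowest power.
(a_0, a_1, …) = (2, 0, 4)

Repeated division by 13 gives the digits low-to-high: 678 = 2 + 4·13^2. Digit sequence: (2, 0, 4).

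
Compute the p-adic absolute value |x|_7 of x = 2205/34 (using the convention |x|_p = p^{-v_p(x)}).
|2205/34|_7 = 1/49

Step 1 — compute v_7(x) by factoring powers of 7 out of the numerator and denominator: v_7(2205/34) = 2. Step 2 — apply |x|_p = p^{-v_p(x)} = 7^{-2} = 1/49.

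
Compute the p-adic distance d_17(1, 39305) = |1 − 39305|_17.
d_17(1, 39305) = 1/4913

Step 1 — x − y = 1 − 39305 = -39304. Step 2 — v_17(-39304) = 3 (factor: -39304 = −(17^3 · 8); the sign does not affect v_p). Step 3 — |x − y|_17 = 17^{-3} = 1/4913.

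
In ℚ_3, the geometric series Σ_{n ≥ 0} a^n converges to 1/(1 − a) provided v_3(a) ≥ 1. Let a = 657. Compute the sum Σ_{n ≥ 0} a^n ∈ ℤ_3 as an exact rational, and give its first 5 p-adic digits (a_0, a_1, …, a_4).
Σ a^n = 1/(1 − a) = -1/656;  first 5 digits = (1, 0, 1, 0, 0)

v_3(a) = 2 ≥ 1, so the series converges in ℤ_3 to 1/(1 − a) = 1/(1 − 657) = -1/656. Expand this rational in ℤ_3: compute digits iteratively via d_i = x_i mod 3, x_{i+1} = (x_i − d_i)/3. The first 5 digits are (1, 0, 1, 0, 0).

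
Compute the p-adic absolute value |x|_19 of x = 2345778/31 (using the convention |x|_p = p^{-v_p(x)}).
|2345778/31|_19 = 1/130321

Step 1 — compute v_19(x) by factoring powers of 19 out of the numerator and denominator: v_19(2345778/31) = 4. Step 2 — apply |x|_p = p^{-v_p(x)} = 19^{-4} = 1/130321.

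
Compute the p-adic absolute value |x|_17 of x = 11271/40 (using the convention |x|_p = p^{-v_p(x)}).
|11271/40|_17 = 1/289

Step 1 — compute v_17(x) by factoring powers of 17 out of the numerator and denominator: v_17(11271/40) = 2. Step 2 — apply |x|_p = p^{-v_p(x)} = 17^{-2} = 1/289.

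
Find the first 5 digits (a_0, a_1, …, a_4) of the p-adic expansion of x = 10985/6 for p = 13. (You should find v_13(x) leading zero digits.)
(a_0, …, a_4) = (0, 0, 0, 3, 2)

v_13(10985/6) = 3, so a_0 = ... = a_2 = 0. Factor out: x = 13^3 · u with u = 5/6 a unit in ℤ_13. Expand u iteratively via a_{v+i} = u_i mod 13, u_{i+1} = (u_i − a_{v+i})/13:
  u_0 = 5/6;  a_3 = 3;  u_1 = (u_0 − 3)/13 = -1/6
  u_1 = -1/6;  a_4 = 2;  u_2 = (u_1 − 2)/13 = -1/6
Digits: (0, 0, 0, 3, 2).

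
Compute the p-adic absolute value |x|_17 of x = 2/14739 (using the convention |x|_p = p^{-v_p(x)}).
|2/14739|_17 = 4913

Step 1 — compute v_17(x) by factoring powers of 17 out of the numerator and denominator: v_17(2/14739) = -3. Step 2 — apply |x|_p = p^{-v_p(x)} = 17^{3} = 4913.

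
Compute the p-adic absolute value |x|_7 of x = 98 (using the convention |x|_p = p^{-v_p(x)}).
|98|_7 = 1/49

Step 1 — compute v_7(x) by factoring powers of 7 out of the numerator and denominator: v_7(98) = 2. Step 2 — apply |x|_p = p^{-v_p(x)} = 7^{-2} = 1/49.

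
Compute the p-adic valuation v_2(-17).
v_2(-17) = 0

v_2(n) is the largest exponent k such that 2^k divides n. Factor out: -17 = -2^0 · 17. (Sign doesn't affect v_p.) So v_2(-17) = 0.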